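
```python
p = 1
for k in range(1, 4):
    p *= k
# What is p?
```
Trace:
  p=1
  p=1, k=1
  p=2, k=2
  p=6, k=3

Final answer: 6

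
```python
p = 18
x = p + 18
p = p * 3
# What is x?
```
Trace:
  p=18
  p=18, x=36
  p=54, x=36

Final answer: 36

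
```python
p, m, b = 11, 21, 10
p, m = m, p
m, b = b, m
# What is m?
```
Trace:
  p=11, m=21, b=10
  p=21, m=11, b=10
  p=21, m=10, b=11

Final answer: 10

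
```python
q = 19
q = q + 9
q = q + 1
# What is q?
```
Trace:
  q=19
  q=28
  q=29

Final answer: 29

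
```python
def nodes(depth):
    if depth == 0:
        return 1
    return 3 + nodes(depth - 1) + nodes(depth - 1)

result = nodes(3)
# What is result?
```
Call trace (a repeated sub-call is expanded the first time; later identical calls just restate its return value):
nodes(depth=3)
  nodes(depth=2)
    nodes(depth=1)
      nodes(depth=0)
      -> return 1
      nodes(depth=0)
      -> return 1
    -> return 5
    nodes(depth=1) -> return 5  (same call as traced above)
  -> return 13
  nodes(depth=2) -> return 13  (same call as traced above)
-> return 29

Final answer: 29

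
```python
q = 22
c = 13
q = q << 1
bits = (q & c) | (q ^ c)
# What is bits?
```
Trace:
  q=22
  q=22, c=13
  q=44, c=13
  q=44, c=13, bits=45

Final answer: 45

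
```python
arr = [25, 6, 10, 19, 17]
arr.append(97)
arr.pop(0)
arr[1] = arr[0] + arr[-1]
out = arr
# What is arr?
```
Trace:
  arr=[25, 6, 10, 19, 17]
  arr=[25, 6, 10, 19, 17, 97]
  arr=[6, 10, 19, 17, 97]
  arr=[6, 103, 19, 17, 97]
  arr=[6, 103, 19, 17, 97], out=[6, 103, 19, 17, 97]

Final answer: [6, 103, 19, 17, 97]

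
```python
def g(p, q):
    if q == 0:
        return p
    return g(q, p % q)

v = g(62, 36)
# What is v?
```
Call trace:
g(p=62, q=36)
  g(p=36, q=26)
    g(p=26, q=10)
      g(p=10, q=6)
        g(p=6, q=4)
          g(p=4, q=2)
            g(p=2, q=0)
            -> return 2
          -> return 2
        -> return 2
      -> return 2
    -> return 2
  -> return 2
-> return 2

Final answer: 2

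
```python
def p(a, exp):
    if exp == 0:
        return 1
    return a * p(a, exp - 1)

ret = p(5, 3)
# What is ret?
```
Call trace:
p(a=5, exp=3)
  p(a=5, exp=2)
    p(a=5, exp=1)
      p(a=5, exp=0)
      -> return 1
    -> return 5
  -> return 25
-> return 125

Final answer: 125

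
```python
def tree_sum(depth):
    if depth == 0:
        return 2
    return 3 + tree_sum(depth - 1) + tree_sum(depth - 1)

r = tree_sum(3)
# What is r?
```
Call trace (a repeated sub-call is expanded the first time; later identical calls just restate its return value):
tree_sum(depth=3)
  tree_sum(depth=2)
    tree_sum(depth=1)
      tree_sum(depth=0)
      -> return 2
      tree_sum(depth=0)
      -> return 2
    -> return 7
    tree_sum(depth=1) -> return 7  (same call as traced above)
  -> return 17
  tree_sum(depth=2) -> return 17  (same call as traced above)
-> return 37

Final answer: 37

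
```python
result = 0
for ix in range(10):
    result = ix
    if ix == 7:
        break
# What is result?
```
Trace:
  result=0
  result=0, ix=0
  result=1, ix=1
  result=2, ix=2
  result=3, ix=3
  result=4, ix=4
  result=5, ix=5
  result=6, ix=6
  result=7, ix=7

Final answer: 7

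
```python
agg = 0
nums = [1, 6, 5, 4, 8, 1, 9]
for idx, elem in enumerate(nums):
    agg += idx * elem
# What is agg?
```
Trace:
  agg=0
  agg=0, idx=0, elem=1
  agg=6, idx=1, elem=6
  agg=16, idx=2, elem=5
  agg=28, idx=3, elem=4
  agg=60, idx=4, elem=8
  agg=65, idx=5, elem=1
  agg=119, idx=6, elem=9

Final answer: 119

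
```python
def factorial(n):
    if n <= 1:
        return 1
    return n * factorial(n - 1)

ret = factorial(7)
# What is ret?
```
Call trace:
factorial(n=7)
  factorial(n=6)
    factorial(n=5)
      factorial(n=4)
        factorial(n=3)
          factorial(n=2)
            factorial(n=1)
            -> return 1
          -> return 2
        -> return 6
      -> return 24
    -> return 120
  -> return 720
-> return 5040

Final answer: 5040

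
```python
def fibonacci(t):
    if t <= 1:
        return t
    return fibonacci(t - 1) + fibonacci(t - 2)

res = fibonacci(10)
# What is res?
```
Call trace (a repeated sub-call is expanded the first time; later identical calls just restate its return value):
fibonacci(t=10)
  fibonacci(t=9)
    fibonacci(t=8)
      fibonacci(t=7)
        fibonacci(t=6)
          fibonacci(t=5)
            fibonacci(t=4)
              fibonacci(t=3)
                fibonacci(t=2)
                  fibonacci(t=1)
                  -> return 1
                  fibonacci(t=0)
                  -> return 0
                -> return 1
                fibonacci(t=1)
                -> return 1
              -> return 2
              fibonacci(t=2) -> return 1  (same call as traced above)
            -> return 3
            fibonacci(t=3) -> return 2  (same call as traced above)
          -> return 5
          fibonacci(t=4) -> return 3  (same call as traced above)
        -> return 8
        fibonacci(t=5) -> return 5  (same call as traced above)
      -> return 13
      fibonacci(t=6) -> return 8  (same call as traced above)
    -> return 21
    fibonacci(t=7) -> return 13  (same call as traced above)
  -> return 34
  fibonacci(t=8) -> return 21  (same call as traced above)
-> return 55

Final answer: 55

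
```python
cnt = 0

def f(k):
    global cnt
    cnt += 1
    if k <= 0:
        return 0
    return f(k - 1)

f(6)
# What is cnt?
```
Call trace:
f(k=6)
  f(k=5)
    f(k=4)
      f(k=3)
        f(k=2)
          f(k=1)
            f(k=0)
            -> return 0
          -> return 0
        -> return 0
      -> return 0
    -> return 0
  -> return 0
-> return 0

cnt is incremented once per call. f is entered once for each k = 6, 5, 4, 3, 2, 1, 0 (the k <= 0 call returns without recursing), i.e. 6 + 1 calls.
cnt = 7

Final answer: 7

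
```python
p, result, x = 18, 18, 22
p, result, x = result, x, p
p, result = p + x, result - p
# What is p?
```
Trace:
  p=18, result=18, x=22
  p=18, result=22, x=18
  p=36, result=4, x=18

Final answer: 36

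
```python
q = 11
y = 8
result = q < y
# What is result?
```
Trace:
  q=11
  q=11, y=8
  q=11, y=8, result=False

Final answer: False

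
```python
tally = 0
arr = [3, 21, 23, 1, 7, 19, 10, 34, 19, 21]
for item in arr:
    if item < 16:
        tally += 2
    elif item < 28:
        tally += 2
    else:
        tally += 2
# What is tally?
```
Trace:
  tally=0
  tally=2, item=3
  tally=4, item=21
  tally=6, item=23
  tally=8, item=1
  tally=10, item=7
  tally=12, item=19
  tally=14, item=10
  tally=16, item=34
  tally=18, item=19
  tally=20, item=21

Final answer: 20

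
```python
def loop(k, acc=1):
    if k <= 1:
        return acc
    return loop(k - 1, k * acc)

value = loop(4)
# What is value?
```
Call trace:
loop(k=4, acc=1)
  loop(k=3, acc=4)
    loop(k=2, acc=12)
      loop(k=1, acc=24)
      -> return 24
    -> return 24
  -> return 24
-> return 24

Final answer: 24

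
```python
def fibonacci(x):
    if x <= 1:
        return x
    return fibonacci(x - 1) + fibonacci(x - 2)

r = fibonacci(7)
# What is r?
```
Call trace (a repeated sub-call is expanded the first time; later identical calls just restate its return value):
fibonacci(x=7)
  fibonacci(x=6)
    fibonacci(x=5)
      fibonacci(x=4)
        fibonacci(x=3)
          fibonacci(x=2)
            fibonacci(x=1)
            -> return 1
            fibonacci(x=0)
            -> return 0
          -> return 1
          fibonacci(x=1)
          -> return 1
        -> return 2
        fibonacci(x=2) -> return 1  (same call as traced above)
      -> return 3
      fibonacci(x=3) -> return 2  (same call as traced above)
    -> return 5
    fibonacci(x=4) -> return 3  (same call as traced above)
  -> return 8
  fibonacci(x=5) -> return 5  (same call as traced above)
-> return 13

Final answer: 13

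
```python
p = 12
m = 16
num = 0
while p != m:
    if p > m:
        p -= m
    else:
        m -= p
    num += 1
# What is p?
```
Trace:
  p=12
  p=12, m=16
  p=12, m=16, num=0
  p=12, m=4, num=1
  p=8, m=4, num=2
  p=4, m=4, num=3

Final answer: 4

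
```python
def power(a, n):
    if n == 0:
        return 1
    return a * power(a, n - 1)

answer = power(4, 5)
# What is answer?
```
Call trace:
power(a=4, n=5)
  power(a=4, n=4)
    power(a=4, n=3)
      power(a=4, n=2)
        power(a=4, n=1)
          power(a=4, n=0)
          -> return 1
        -> return 4
      -> return 16
    -> return 64
  -> return 256
-> return 1024

Final answer: 1024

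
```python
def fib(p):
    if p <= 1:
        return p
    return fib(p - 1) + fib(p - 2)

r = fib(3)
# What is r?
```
Call trace:
fib(p=3)
  fib(p=2)
    fib(p=1)
    -> return 1
    fib(p=0)
    -> return 0
  -> return 1
  fib(p=1)
  -> return 1
-> return 2

Final answer: 2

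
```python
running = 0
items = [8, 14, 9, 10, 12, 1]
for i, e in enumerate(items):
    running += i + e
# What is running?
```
Trace:
  running=0
  running=8, i=0, e=8
  running=23, i=1, e=14
  running=34, i=2, e=9
  running=47, i=3, e=10
  running=63, i=4, e=12
  running=69, i=5, e=1

Final answer: 69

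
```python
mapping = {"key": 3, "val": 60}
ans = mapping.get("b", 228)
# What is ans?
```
Trace:
  mapping={'key': 3, 'val': 60}
  mapping={'key': 3, 'val': 60}, ans=228

Final answer: 228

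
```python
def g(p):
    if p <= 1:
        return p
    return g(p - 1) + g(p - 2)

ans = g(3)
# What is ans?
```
Call trace:
g(p=3)
  g(p=2)
    g(p=1)
    -> return 1
    g(p=0)
    -> return 0
  -> return 1
  g(p=1)
  -> return 1
-> return 2

Final answer: 2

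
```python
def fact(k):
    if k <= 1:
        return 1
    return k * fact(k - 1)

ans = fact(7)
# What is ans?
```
Call trace:
fact(k=7)
  fact(k=6)
    fact(k=5)
      fact(k=4)
        fact(k=3)
          fact(k=2)
            fact(k=1)
            -> return 1
          -> return 2
        -> return 6
      -> return 24
    -> return 120
  -> return 720
-> return 5040

Final answer: 5040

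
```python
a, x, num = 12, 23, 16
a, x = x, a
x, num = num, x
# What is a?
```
Trace:
  a=12, x=23, num=16
  a=23, x=12, num=16
  a=23, x=16, num=12

Final answer: 23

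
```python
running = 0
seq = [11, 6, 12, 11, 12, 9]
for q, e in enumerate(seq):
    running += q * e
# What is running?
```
Trace:
  running=0
  running=0, q=0, e=11
  running=6, q=1, e=6
  running=30, q=2, e=12
  running=63, q=3, e=11
  running=111, q=4, e=12
  running=156, q=5, e=9

Final answer: 156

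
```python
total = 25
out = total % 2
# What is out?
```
Trace:
  total=25
  total=25, out=1

Final answer: 1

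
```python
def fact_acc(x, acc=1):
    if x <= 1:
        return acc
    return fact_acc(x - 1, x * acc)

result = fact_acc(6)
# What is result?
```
Call trace:
fact_acc(x=6, acc=1)
  fact_acc(x=5, acc=6)
    fact_acc(x=4, acc=30)
      fact_acc(x=3, acc=120)
        fact_acc(x=2, acc=360)
          fact_acc(x=1, acc=720)
          -> return 720
        -> return 720
      -> return 720
    -> return 720
  -> return 720
-> return 720

Final answer: 720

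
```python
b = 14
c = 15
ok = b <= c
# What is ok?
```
Trace:
  b=14
  b=14, c=15
  b=14, c=15, ok=True

Final answer: True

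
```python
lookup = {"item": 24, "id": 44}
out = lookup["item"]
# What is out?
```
Trace:
  lookup={'item': 24, 'id': 44}
  lookup={'item': 24, 'id': 44}, out=24

Final answer: 24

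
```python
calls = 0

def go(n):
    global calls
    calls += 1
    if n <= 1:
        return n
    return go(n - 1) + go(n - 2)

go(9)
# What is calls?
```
Call trace (a repeated sub-call is expanded the first time; later identical calls just restate its return value):
go(n=9)
  go(n=8)
    go(n=7)
      go(n=6)
        go(n=5)
          go(n=4)
            go(n=3)
              go(n=2)
                go(n=1)
                -> return 1
                go(n=0)
                -> return 0
              -> return 1
              go(n=1)
              -> return 1
            -> return 2
            go(n=2) -> return 1  (same call as traced above)
          -> return 3
          go(n=3) -> return 2  (same call as traced above)
        -> return 5
        go(n=4) -> return 3  (same call as traced above)
      -> return 8
      go(n=5) -> return 5  (same call as traced above)
    -> return 13
    go(n=6) -> return 8  (same call as traced above)
  -> return 21
  go(n=7) -> return 13  (same call as traced above)
-> return 34

calls is incremented once per call, so count the calls in each subtree. Let C(n) = number of calls made by go(n).
C(0) = C(1) = 1 (base case, no recursion); C(n) = 1 + C(n - 1) + C(n - 2) otherwise.
C(2) = 1 + C(1) + C(0) = 1 + 1 + 1 = 3
C(3) = 1 + C(2) + C(1) = 1 + 3 + 1 = 5
C(4) = 1 + C(3) + C(2) = 1 + 5 + 3 = 9
C(5) = 1 + C(4) + C(3) = 1 + 9 + 5 = 15
C(6) = 1 + C(5) + C(4) = 1 + 15 + 9 = 25
C(7) = 1 + C(6) + C(5) = 1 + 25 + 15 = 41
C(8) = 1 + C(7) + C(6) = 1 + 41 + 25 = 67
C(9) = 1 + C(8) + C(7) = 1 + 67 + 41 = 109
calls = C(9) = 109

Final answer: 109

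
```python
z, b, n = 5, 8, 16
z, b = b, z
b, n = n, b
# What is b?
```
Trace:
  z=5, b=8, n=16
  z=8, b=5, n=16
  z=8, b=16, n=5

Final answer: 16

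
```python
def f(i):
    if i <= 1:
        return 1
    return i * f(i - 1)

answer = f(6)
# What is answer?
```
Call trace:
f(i=6)
  f(i=5)
    f(i=4)
      f(i=3)
        f(i=2)
          f(i=1)
          -> return 1
        -> return 2
      -> return 6
    -> return 24
  -> return 120
-> return 720

Final answer: 720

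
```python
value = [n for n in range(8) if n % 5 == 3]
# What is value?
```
Trace:
  n=0
  n=1
  n=2
  n=3
  n=4
  n=5
  n=6
  n=7
  value=[3]

Final answer: [3]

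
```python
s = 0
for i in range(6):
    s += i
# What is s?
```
Trace:
  s=0
  s=0, i=0
  s=1, i=1
  s=3, i=2
  s=6, i=3
  s=10, i=4
  s=15, i=5

Final answer: 15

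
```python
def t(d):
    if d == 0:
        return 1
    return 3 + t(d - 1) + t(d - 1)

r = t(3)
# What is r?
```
Call trace (a repeated sub-call is expanded the first time; later identical calls just restate its return value):
t(d=3)
  t(d=2)
    t(d=1)
      t(d=0)
      -> return 1
      t(d=0)
      -> return 1
    -> return 5
    t(d=1) -> return 5  (same call as traced above)
  -> return 13
  t(d=2) -> return 13  (same call as traced above)
-> return 29

Final answer: 29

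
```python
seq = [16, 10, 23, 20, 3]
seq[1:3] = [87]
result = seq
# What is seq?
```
Trace:
  seq=[16, 10, 23, 20, 3]
  seq=[16, 87, 20, 3]
  seq=[16, 87, 20, 3], result=[16, 87, 20, 3]

Final answer: [16, 87, 20, 3]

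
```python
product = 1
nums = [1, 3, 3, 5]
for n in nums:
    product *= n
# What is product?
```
Trace:
  product=1
  product=1, n=1
  product=3, n=3
  product=9, n=3
  product=45, n=5

Final answer: 45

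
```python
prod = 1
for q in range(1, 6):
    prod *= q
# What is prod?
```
Trace:
  prod=1
  prod=1, q=1
  prod=2, q=2
  prod=6, q=3
  prod=24, q=4
  prod=120, q=5

Final answer: 120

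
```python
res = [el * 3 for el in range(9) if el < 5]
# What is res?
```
Trace:
  el=0
  el=1
  el=2
  el=3
  el=4
  el=5
  el=6
  el=7
  el=8
  res=[0, 3, 6, 9, 12]

Final answer: [0, 3, 6, 9, 12]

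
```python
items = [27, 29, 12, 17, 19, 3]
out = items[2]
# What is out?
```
Trace:
  items=[27, 29, 12, 17, 19, 3]
  items=[27, 29, 12, 17, 19, 3], out=12

Final answer: 12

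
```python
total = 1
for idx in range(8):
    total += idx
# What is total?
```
Trace:
  total=1
  total=1, idx=0
  total=2, idx=1
  total=4, idx=2
  total=7, idx=3
  total=11, idx=4
  total=16, idx=5
  total=22, idx=6
  total=29, idx=7

Final answer: 29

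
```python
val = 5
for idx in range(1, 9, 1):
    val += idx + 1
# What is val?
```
Trace:
  val=5
  val=7, idx=1
  val=10, idx=2
  val=14, idx=3
  val=19, idx=4
  val=25, idx=5
  val=32, idx=6
  val=40, idx=7
  val=49, idx=8

Final answer: 49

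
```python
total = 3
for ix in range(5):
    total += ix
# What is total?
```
Trace:
  total=3
  total=3, ix=0
  total=4, ix=1
  total=6, ix=2
  total=9, ix=3
  total=13, ix=4

Final answer: 13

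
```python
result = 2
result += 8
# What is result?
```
Trace:
  result=2
  result=10

Final answer: 10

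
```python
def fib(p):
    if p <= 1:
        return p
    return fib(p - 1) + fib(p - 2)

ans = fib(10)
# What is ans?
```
Call trace (a repeated sub-call is expanded the first time; later identical calls just restate its return value):
fib(p=10)
  fib(p=9)
    fib(p=8)
      fib(p=7)
        fib(p=6)
          fib(p=5)
            fib(p=4)
              fib(p=3)
                fib(p=2)
                  fib(p=1)
                  -> return 1
                  fib(p=0)
                  -> return 0
                -> return 1
                fib(p=1)
                -> return 1
              -> return 2
              fib(p=2) -> return 1  (same call as traced above)
            -> return 3
            fib(p=3) -> return 2  (same call as traced above)
          -> return 5
          fib(p=4) -> return 3  (same call as traced above)
        -> return 8
        fib(p=5) -> return 5  (same call as traced above)
      -> return 13
      fib(p=6) -> return 8  (same call as traced above)
    -> return 21
    fib(p=7) -> return 13  (same call as traced above)
  -> return 34
  fib(p=8) -> return 21  (same call as traced above)
-> return 55

Final answer: 55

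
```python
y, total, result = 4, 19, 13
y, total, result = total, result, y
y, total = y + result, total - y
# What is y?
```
Trace:
  y=4, total=19, result=13
  y=19, total=13, result=4
  y=23, total=-6, result=4

Final answer: 23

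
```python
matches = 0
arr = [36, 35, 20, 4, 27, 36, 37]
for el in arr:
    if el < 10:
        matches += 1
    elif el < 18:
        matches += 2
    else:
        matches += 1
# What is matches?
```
Trace:
  matches=0
  matches=1, el=36
  matches=2, el=35
  matches=3, el=20
  matches=4, el=4
  matches=5, el=27
  matches=6, el=36
  matches=7, el=37

Final answer: 7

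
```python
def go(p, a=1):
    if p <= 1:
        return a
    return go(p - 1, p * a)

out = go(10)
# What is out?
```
Call trace:
go(p=10, a=1)
  go(p=9, a=10)
    go(p=8, a=90)
      go(p=7, a=720)
        go(p=6, a=5040)
          go(p=5, a=30240)
            go(p=4, a=151200)
              go(p=3, a=604800)
                go(p=2, a=1814400)
                  go(p=1, a=3628800)
                  -> return 3628800
                -> return 3628800
              -> return 3628800
            -> return 3628800
          -> return 3628800
        -> return 3628800
      -> return 3628800
    -> return 3628800
  -> return 3628800
-> return 3628800

Final answer: 3628800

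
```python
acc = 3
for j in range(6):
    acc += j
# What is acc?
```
Trace:
  acc=3
  acc=3, j=0
  acc=4, j=1
  acc=6, j=2
  acc=9, j=3
  acc=13, j=4
  acc=18, j=5

Final answer: 18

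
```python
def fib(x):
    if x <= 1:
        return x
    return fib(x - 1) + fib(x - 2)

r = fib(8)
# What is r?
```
Call trace (a repeated sub-call is expanded the first time; later identical calls just restate its return value):
fib(x=8)
  fib(x=7)
    fib(x=6)
      fib(x=5)
        fib(x=4)
          fib(x=3)
            fib(x=2)
              fib(x=1)
              -> return 1
              fib(x=0)
              -> return 0
            -> return 1
            fib(x=1)
            -> return 1
          -> return 2
          fib(x=2) -> return 1  (same call as traced above)
        -> return 3
        fib(x=3) -> return 2  (same call as traced above)
      -> return 5
      fib(x=4) -> return 3  (same call as traced above)
    -> return 8
    fib(x=5) -> return 5  (same call as traced above)
  -> return 13
  fib(x=6) -> return 8  (same call as traced above)
-> return 21

Final answer: 21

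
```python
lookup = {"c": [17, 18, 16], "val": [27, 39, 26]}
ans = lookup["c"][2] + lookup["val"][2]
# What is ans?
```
Trace:
  lookup={'c': [17, 18, 16], 'val': [27, 39, 26]}
  lookup={'c': [17, 18, 16], 'val': [27, 39, 26]}, ans=42

Final answer: 42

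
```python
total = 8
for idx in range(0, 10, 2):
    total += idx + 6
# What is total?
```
Trace:
  total=8
  total=14, idx=0
  total=22, idx=2
  total=32, idx=4
  total=44, idx=6
  total=58, idx=8

Final answer: 58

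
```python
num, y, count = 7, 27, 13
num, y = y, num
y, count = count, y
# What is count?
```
Trace:
  num=7, y=27, count=13
  num=27, y=7, count=13
  num=27, y=13, count=7

Final answer: 7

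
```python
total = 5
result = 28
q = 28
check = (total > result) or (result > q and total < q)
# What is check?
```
Trace:
  total=5
  total=5, result=28
  total=5, result=28, q=28
  total=5, result=28, q=28, check=False

Final answer: False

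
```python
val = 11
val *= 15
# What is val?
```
Trace:
  val=11
  val=165

Final answer: 165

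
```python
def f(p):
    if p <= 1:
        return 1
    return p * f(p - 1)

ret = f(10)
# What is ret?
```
Call trace:
f(p=10)
  f(p=9)
    f(p=8)
      f(p=7)
        f(p=6)
          f(p=5)
            f(p=4)
              f(p=3)
                f(p=2)
                  f(p=1)
                  -> return 1
                -> return 2
              -> return 6
            -> return 24
          -> return 120
        -> return 720
      -> return 5040
    -> return 40320
  -> return 362880
-> return 3628800

Final answer: 3628800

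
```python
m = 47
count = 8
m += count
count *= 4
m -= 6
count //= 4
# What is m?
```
Trace:
  m=47
  m=47, count=8
  m=55, count=8
  m=55, count=32
  m=49, count=32
  m=49, count=8

Final answer: 49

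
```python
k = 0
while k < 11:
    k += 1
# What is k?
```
Trace:
  k=0
  k=1
  k=2
  k=3
  k=4
  k=5
  k=6
  k=7
  k=8
  k=9
  k=10
  k=11

Final answer: 11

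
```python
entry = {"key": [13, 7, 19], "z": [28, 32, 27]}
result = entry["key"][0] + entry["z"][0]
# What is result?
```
Trace:
  entry={'key': [13, 7, 19], 'z': [28, 32, 27]}
  entry={'key': [13, 7, 19], 'z': [28, 32, 27]}, result=41

Final answer: 41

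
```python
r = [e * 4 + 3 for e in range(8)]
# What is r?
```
Trace:
  e=0
  e=1
  e=2
  e=3
  e=4
  e=5
  e=6
  e=7
  r=[3, 7, 11, 15, 19, 23, 27, 31]

Final answer: [3, 7, 11, 15, 19, 23, 27, 31]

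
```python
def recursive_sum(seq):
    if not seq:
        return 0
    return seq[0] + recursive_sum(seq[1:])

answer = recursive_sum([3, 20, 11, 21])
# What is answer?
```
Call trace:
recursive_sum(seq=[3, 20, 11, 21])
  recursive_sum(seq=[20, 11, 21])
    recursive_sum(seq=[11, 21])
      recursive_sum(seq=[21])
        recursive_sum(seq=[])
        -> return 0
      -> return 21
    -> return 32
  -> return 52
-> return 55

Final answer: 55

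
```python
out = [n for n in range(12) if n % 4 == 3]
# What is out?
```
Trace:
  n=0
  n=1
  n=2
  n=3
  n=4
  n=5
  n=6
  n=7
  n=8
  n=9
  n=10
  n=11
  out=[3, 7, 11]

Final answer: [3, 7, 11]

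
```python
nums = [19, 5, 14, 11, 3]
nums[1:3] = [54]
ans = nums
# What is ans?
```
Trace:
  nums=[19, 5, 14, 11, 3]
  nums=[19, 54, 11, 3]
  nums=[19, 54, 11, 3], ans=[19, 54, 11, 3]

Final answer: [19, 54, 11, 3]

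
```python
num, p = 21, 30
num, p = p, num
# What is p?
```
Trace:
  num=21, p=30
  num=30, p=21

Final answer: 21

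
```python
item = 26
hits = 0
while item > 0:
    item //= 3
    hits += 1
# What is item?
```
Trace:
  item=26
  item=26, hits=0
  item=8, hits=1
  item=2, hits=2
  item=0, hits=3

Final answer: 0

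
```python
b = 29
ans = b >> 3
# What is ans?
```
Trace:
  b=29
  b=29, ans=3

Final answer: 3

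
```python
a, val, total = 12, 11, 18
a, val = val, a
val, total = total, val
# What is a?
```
Trace:
  a=12, val=11, total=18
  a=11, val=12, total=18
  a=11, val=18, total=12

Final answer: 11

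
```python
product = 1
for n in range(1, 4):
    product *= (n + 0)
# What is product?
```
Trace:
  product=1
  product=1, n=1
  product=2, n=2
  product=6, n=3

Final answer: 6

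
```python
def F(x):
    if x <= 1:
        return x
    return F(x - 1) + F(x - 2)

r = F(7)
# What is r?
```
Call trace (a repeated sub-call is expanded the first time; later identical calls just restate its return value):
F(x=7)
  F(x=6)
    F(x=5)
      F(x=4)
        F(x=3)
          F(x=2)
            F(x=1)
            -> return 1
            F(x=0)
            -> return 0
          -> return 1
          F(x=1)
          -> return 1
        -> return 2
        F(x=2) -> return 1  (same call as traced above)
      -> return 3
      F(x=3) -> return 2  (same call as traced above)
    -> return 5
    F(x=4) -> return 3  (same call as traced above)
  -> return 8
  F(x=5) -> return 5  (same call as traced above)
-> return 13

Final answer: 13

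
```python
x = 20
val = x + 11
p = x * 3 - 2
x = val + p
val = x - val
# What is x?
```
Trace:
  x=20
  x=20, val=31
  x=20, val=31, p=58
  x=89, val=31, p=58
  x=89, val=58, p=58

Final answer: 89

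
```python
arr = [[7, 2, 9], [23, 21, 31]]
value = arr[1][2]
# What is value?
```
Trace:
  arr=[[7, 2, 9], [23, 21, 31]]
  arr=[[7, 2, 9], [23, 21, 31]], value=31

Final answer: 31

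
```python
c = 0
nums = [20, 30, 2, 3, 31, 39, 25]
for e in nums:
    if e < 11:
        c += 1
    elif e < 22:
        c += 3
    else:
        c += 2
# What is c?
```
Trace:
  c=0
  c=3, e=20
  c=5, e=30
  c=6, e=2
  c=7, e=3
  c=9, e=31
  c=11, e=39
  c=13, e=25

Final answer: 13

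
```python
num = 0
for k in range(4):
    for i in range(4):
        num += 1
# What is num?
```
Trace:
  num=0
  num=1, k=0, i=0
  num=2, k=0, i=1
  num=3, k=0, i=2
  num=4, k=0, i=3
  num=5, k=1, i=0
  num=6, k=1, i=1
  num=7, k=1, i=2
  num=8, k=1, i=3
  num=9, k=2, i=0
  num=10, k=2, i=1
  num=11, k=2, i=2
  num=12, k=2, i=3
  num=13, k=3, i=0
  num=14, k=3, i=1
  num=15, k=3, i=2
  num=16, k=3, i=3

Final answer: 16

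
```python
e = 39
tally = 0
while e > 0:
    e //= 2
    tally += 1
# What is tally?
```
Trace:
  e=39
  e=39, tally=0
  e=19, tally=1
  e=9, tally=2
  e=4, tally=3
  e=2, tally=4
  e=1, tally=5
  e=0, tally=6

Final answer: 6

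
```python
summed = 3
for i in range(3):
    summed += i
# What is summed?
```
Trace:
  summed=3
  summed=3, i=0
  summed=4, i=1
  summed=6, i=2

Final answer: 6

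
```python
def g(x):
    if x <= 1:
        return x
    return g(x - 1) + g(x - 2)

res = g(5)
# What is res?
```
Call trace (a repeated sub-call is expanded the first time; later identical calls just restate its return value):
g(x=5)
  g(x=4)
    g(x=3)
      g(x=2)
        g(x=1)
        -> return 1
        g(x=0)
        -> return 0
      -> return 1
      g(x=1)
      -> return 1
    -> return 2
    g(x=2) -> return 1  (same call as traced above)
  -> return 3
  g(x=3) -> return 2  (same call as traced above)
-> return 5

Final answer: 5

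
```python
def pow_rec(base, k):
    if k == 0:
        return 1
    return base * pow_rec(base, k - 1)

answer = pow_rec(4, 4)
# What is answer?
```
Call trace:
pow_rec(base=4, k=4)
  pow_rec(base=4, k=3)
    pow_rec(base=4, k=2)
      pow_rec(base=4, k=1)
        pow_rec(base=4, k=0)
        -> return 1
      -> return 4
    -> return 16
  -> return 64
-> return 256

Final answer: 256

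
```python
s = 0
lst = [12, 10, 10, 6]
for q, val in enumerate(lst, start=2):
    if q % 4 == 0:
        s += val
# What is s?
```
Trace:
  s=0
  s=0, q=2, val=12
  s=0, q=3, val=10
  s=10, q=4, val=10
  s=10, q=5, val=6

Final answer: 10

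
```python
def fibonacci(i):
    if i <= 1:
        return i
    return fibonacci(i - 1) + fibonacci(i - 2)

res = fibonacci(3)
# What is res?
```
Call trace:
fibonacci(i=3)
  fibonacci(i=2)
    fibonacci(i=1)
    -> return 1
    fibonacci(i=0)
    -> return 0
  -> return 1
  fibonacci(i=1)
  -> return 1
-> return 2

Final answer: 2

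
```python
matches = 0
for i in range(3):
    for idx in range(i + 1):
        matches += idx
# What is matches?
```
Trace:
  matches=0
  matches=0, i=0, idx=0
  matches=0, i=1, idx=0
  matches=1, i=1, idx=1
  matches=1, i=2, idx=0
  matches=2, i=2, idx=1
  matches=4, i=2, idx=2

Final answer: 4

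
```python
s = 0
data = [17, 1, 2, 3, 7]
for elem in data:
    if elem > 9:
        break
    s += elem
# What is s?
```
Trace:
  s=0
  s=0, elem=17

Final answer: 0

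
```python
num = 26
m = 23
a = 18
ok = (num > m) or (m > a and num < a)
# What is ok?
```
Trace:
  num=26
  num=26, m=23
  num=26, m=23, a=18
  num=26, m=23, a=18, ok=True

Final answer: True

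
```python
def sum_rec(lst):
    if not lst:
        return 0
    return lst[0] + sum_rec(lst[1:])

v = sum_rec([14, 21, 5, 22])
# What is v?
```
Call trace:
sum_rec(lst=[14, 21, 5, 22])
  sum_rec(lst=[21, 5, 22])
    sum_rec(lst=[5, 22])
      sum_rec(lst=[22])
        sum_rec(lst=[])
        -> return 0
      -> return 22
    -> return 27
  -> return 48
-> return 62

Final answer: 62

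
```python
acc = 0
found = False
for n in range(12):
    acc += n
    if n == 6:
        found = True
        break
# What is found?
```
Trace:
  acc=0
  acc=0, found=False
  acc=0, found=False, n=0
  acc=1, found=False, n=1
  acc=3, found=False, n=2
  acc=6, found=False, n=3
  acc=10, found=False, n=4
  acc=15, found=False, n=5
  acc=21, found=True, n=6

Final answer: True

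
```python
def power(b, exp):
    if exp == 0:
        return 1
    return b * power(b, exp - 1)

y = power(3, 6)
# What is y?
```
Call trace:
power(b=3, exp=6)
  power(b=3, exp=5)
    power(b=3, exp=4)
      power(b=3, exp=3)
        power(b=3, exp=2)
          power(b=3, exp=1)
            power(b=3, exp=0)
            -> return 1
          -> return 3
        -> return 9
      -> return 27
    -> return 81
  -> return 243
-> return 729

Final answer: 729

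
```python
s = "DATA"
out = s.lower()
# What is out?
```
Trace:
  s='DATA'
  s='DATA', out='data'

Final answer: 'data'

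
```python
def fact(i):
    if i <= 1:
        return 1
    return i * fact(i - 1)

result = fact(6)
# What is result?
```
Call trace:
fact(i=6)
  fact(i=5)
    fact(i=4)
      fact(i=3)
        fact(i=2)
          fact(i=1)
          -> return 1
        -> return 2
      -> return 6
    -> return 24
  -> return 120
-> return 720

Final answer: 720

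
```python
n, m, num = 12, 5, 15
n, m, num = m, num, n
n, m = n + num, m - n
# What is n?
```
Trace:
  n=12, m=5, num=15
  n=5, m=15, num=12
  n=17, m=10, num=12

Final answer: 17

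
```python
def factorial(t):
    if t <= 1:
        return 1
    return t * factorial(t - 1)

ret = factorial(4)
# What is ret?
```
Call trace:
factorial(t=4)
  factorial(t=3)
    factorial(t=2)
      factorial(t=1)
      -> return 1
    -> return 2
  -> return 6
-> return 24

Final answer: 24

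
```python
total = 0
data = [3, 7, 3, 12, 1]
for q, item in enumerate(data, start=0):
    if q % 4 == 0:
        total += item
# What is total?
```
Trace:
  total=0
  total=3, q=0, item=3
  total=3, q=1, item=7
  total=3, q=2, item=3
  total=3, q=3, item=12
  total=4, q=4, item=1

Final answer: 4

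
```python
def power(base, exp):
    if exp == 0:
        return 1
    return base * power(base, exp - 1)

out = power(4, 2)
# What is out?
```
Call trace:
power(base=4, exp=2)
  power(base=4, exp=1)
    power(base=4, exp=0)
    -> return 1
  -> return 4
-> return 16

Final answer: 16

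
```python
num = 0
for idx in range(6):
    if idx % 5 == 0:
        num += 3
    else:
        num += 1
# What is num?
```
Trace:
  num=0
  num=3, idx=0
  num=4, idx=1
  num=5, idx=2
  num=6, idx=3
  num=7, idx=4
  num=10, idx=5

Final answer: 10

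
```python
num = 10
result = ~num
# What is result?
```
Trace:
  num=10
  num=10, result=-11

Final answer: -11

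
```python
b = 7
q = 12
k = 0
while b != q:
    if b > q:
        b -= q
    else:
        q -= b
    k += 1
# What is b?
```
Trace:
  b=7
  b=7, q=12
  b=7, q=12, k=0
  b=7, q=5, k=1
  b=2, q=5, k=2
  b=2, q=3, k=3
  b=2, q=1, k=4
  b=1, q=1, k=5

Final answer: 1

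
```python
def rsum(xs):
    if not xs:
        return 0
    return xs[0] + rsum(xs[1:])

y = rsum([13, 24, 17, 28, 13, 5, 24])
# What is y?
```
Call trace:
rsum(xs=[13, 24, 17, 28, 13, 5, 24])
  rsum(xs=[24, 17, 28, 13, 5, 24])
    rsum(xs=[17, 28, 13, 5, 24])
      rsum(xs=[28, 13, 5, 24])
        rsum(xs=[13, 5, 24])
          rsum(xs=[5, 24])
            rsum(xs=[24])
              rsum(xs=[])
              -> return 0
            -> return 24
          -> return 29
        -> return 42
      -> return 70
    -> return 87
  -> return 111
-> return 124

Final answer: 124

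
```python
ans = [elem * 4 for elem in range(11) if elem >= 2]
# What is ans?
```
Trace:
  elem=0
  elem=1
  elem=2
  elem=3
  elem=4
  elem=5
  elem=6
  elem=7
  elem=8
  elem=9
  elem=10
  ans=[8, 12, 16, 20, 24, 28, 32, 36, 40]

Final answer: [8, 12, 16, 20, 24, 28, 32, 36, 40]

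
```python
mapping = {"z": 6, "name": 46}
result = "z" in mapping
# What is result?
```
Trace:
  mapping={'z': 6, 'name': 46}
  mapping={'z': 6, 'name': 46}, result=True

Final answer: True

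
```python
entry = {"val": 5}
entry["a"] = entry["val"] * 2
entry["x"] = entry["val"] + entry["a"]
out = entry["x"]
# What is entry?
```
Trace:
  entry={'val': 5}
  entry={'val': 5, 'a': 10}
  entry={'val': 5, 'a': 10, 'x': 15}
  entry={'val': 5, 'a': 10, 'x': 15}, out=15

Final answer: {'val': 5, 'a': 10, 'x': 15}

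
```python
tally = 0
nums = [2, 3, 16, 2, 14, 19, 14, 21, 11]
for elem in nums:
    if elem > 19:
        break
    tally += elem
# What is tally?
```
Trace:
  tally=0
  tally=2, elem=2
  tally=5, elem=3
  tally=21, elem=16
  tally=23, elem=2
  tally=37, elem=14
  tally=56, elem=19
  tally=70, elem=14
  tally=70, elem=21

Final answer: 70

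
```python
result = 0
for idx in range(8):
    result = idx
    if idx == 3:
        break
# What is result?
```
Trace:
  result=0
  result=0, idx=0
  result=1, idx=1
  result=2, idx=2
  result=3, idx=3

Final answer: 3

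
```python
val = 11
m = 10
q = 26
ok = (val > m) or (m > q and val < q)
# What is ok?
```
Trace:
  val=11
  val=11, m=10
  val=11, m=10, q=26
  val=11, m=10, q=26, ok=True

Final answer: True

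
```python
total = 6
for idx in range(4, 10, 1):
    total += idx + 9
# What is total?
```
Trace:
  total=6
  total=19, idx=4
  total=33, idx=5
  total=48, idx=6
  total=64, idx=7
  total=81, idx=8
  total=99, idx=9

Final answer: 99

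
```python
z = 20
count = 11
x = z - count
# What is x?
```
Trace:
  z=20
  z=20, count=11
  z=20, count=11, x=9

Final answer: 9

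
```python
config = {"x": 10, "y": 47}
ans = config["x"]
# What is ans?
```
Trace:
  config={'x': 10, 'y': 47}
  config={'x': 10, 'y': 47}, ans=10

Final answer: 10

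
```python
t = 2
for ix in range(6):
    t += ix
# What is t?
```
Trace:
  t=2
  t=2, ix=0
  t=3, ix=1
  t=5, ix=2
  t=8, ix=3
  t=12, ix=4
  t=17, ix=5

Final answer: 17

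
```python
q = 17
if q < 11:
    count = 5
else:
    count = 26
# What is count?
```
Trace:
  q=17
  q=17, count=26

Final answer: 26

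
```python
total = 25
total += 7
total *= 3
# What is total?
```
Trace:
  total=25
  total=32
  total=96

Final answer: 96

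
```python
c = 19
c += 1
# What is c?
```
Trace:
  c=19
  c=20

Final answer: 20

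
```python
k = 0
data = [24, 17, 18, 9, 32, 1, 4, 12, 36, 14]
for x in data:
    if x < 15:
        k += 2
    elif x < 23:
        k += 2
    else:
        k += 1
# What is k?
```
Trace:
  k=0
  k=1, x=24
  k=3, x=17
  k=5, x=18
  k=7, x=9
  k=8, x=32
  k=10, x=1
  k=12, x=4
  k=14, x=12
  k=15, x=36
  k=17, x=14

Final answer: 17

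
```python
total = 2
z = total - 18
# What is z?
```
Trace:
  total=2
  total=2, z=-16

Final answer: -16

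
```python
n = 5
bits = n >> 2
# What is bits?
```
Trace:
  n=5
  n=5, bits=1

Final answer: 1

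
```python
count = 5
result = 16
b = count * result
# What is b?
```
Trace:
  count=5
  count=5, result=16
  count=5, result=16, b=80

Final answer: 80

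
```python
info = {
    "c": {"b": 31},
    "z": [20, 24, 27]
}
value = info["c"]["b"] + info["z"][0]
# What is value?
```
Trace:
  info={'c': {'b': 31}, 'z': [20, 24, 27]}
  info={'c': {'b': 31}, 'z': [20, 24, 27]}, value=51

Final answer: 51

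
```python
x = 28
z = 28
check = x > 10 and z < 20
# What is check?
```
Trace:
  x=28
  x=28, z=28
  x=28, z=28, check=False

Final answer: False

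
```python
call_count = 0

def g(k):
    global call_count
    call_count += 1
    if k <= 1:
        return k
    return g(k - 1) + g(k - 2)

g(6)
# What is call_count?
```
Call trace (a repeated sub-call is expanded the first time; later identical calls just restate its return value):
g(k=6)
  g(k=5)
    g(k=4)
      g(k=3)
        g(k=2)
          g(k=1)
          -> return 1
          g(k=0)
          -> return 0
        -> return 1
        g(k=1)
        -> return 1
      -> return 2
      g(k=2) -> return 1  (same call as traced above)
    -> return 3
    g(k=3) -> return 2  (same call as traced above)
  -> return 5
  g(k=4) -> return 3  (same call as traced above)
-> return 8

call_count is incremented once per call, so count the calls in each subtree. Let C(k) = number of calls made by g(k).
C(0) = C(1) = 1 (base case, no recursion); C(k) = 1 + C(k - 1) + C(k - 2) otherwise.
C(2) = 1 + C(1) + C(0) = 1 + 1 + 1 = 3
C(3) = 1 + C(2) + C(1) = 1 + 3 + 1 = 5
C(4) = 1 + C(3) + C(2) = 1 + 5 + 3 = 9
C(5) = 1 + C(4) + C(3) = 1 + 9 + 5 = 15
C(6) = 1 + C(5) + C(4) = 1 + 15 + 9 = 25
call_count = C(6) = 25

Final answer: 25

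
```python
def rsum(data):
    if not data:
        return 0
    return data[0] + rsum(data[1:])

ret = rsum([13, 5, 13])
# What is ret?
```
Call trace:
rsum(data=[13, 5, 13])
  rsum(data=[5, 13])
    rsum(data=[13])
      rsum(data=[])
      -> return 0
    -> return 13
  -> return 18
-> return 31

Final answer: 31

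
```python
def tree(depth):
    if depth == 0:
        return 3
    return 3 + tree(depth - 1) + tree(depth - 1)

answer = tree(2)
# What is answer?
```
Call trace (a repeated sub-call is expanded the first time; later identical calls just restate its return value):
tree(depth=2)
  tree(depth=1)
    tree(depth=0)
    -> return 3
    tree(depth=0)
    -> return 3
  -> return 9
  tree(depth=1) -> return 9  (same call as traced above)
-> return 21

Final answer: 21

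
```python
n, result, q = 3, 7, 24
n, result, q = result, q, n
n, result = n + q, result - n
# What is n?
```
Trace:
  n=3, result=7, q=24
  n=7, result=24, q=3
  n=10, result=17, q=3

Final answer: 10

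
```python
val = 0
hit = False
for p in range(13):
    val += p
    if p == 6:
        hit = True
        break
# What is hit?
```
Trace:
  val=0
  val=0, hit=False
  val=0, hit=False, p=0
  val=1, hit=False, p=1
  val=3, hit=False, p=2
  val=6, hit=False, p=3
  val=10, hit=False, p=4
  val=15, hit=False, p=5
  val=21, hit=True, p=6

Final answer: True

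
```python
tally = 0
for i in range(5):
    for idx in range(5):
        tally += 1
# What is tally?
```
Trace:
  tally=0
  tally=1, i=0, idx=0
  tally=2, i=0, idx=1
  tally=3, i=0, idx=2
  tally=4, i=0, idx=3
  tally=5, i=0, idx=4
  tally=6, i=1, idx=0
  tally=7, i=1, idx=1
  tally=8, i=1, idx=2
  tally=9, i=1, idx=3
  tally=10, i=1, idx=4
  tally=11, i=2, idx=0
  tally=12, i=2, idx=1
  tally=13, i=2, idx=2
  tally=14, i=2, idx=3
  tally=15, i=2, idx=4
  tally=16, i=3, idx=0
  tally=17, i=3, idx=1
  tally=18, i=3, idx=2
  tally=19, i=3, idx=3
  tally=20, i=3, idx=4
  tally=21, i=4, idx=0
  tally=22, i=4, idx=1
  tally=23, i=4, idx=2
  tally=24, i=4, idx=3
  tally=25, i=4, idx=4

Final answer: 25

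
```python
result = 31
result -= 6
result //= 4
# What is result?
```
Trace:
  result=31
  result=25
  result=6

Final answer: 6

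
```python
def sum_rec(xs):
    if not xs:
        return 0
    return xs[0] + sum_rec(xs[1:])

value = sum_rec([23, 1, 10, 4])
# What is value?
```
Call trace:
sum_rec(xs=[23, 1, 10, 4])
  sum_rec(xs=[1, 10, 4])
    sum_rec(xs=[10, 4])
      sum_rec(xs=[4])
        sum_rec(xs=[])
        -> return 0
      -> return 4
    -> return 14
  -> return 15
-> return 38

Final answer: 38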